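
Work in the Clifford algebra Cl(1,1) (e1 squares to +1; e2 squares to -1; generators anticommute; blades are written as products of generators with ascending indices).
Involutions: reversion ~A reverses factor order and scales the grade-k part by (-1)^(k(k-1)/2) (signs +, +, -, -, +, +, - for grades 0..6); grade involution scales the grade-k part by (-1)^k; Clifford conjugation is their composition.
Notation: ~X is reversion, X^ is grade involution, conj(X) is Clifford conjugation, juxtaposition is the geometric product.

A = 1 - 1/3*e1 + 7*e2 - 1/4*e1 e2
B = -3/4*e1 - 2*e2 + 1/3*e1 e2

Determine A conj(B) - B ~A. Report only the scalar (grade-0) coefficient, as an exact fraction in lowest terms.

first term: -85/6 - 13/12*e1 + 331/144*e2 - 25/4*e1 e2
second term: 43/3 - 43/12*e1 - 299/144*e2 - 67/12*e1 e2
Answer: -57/2


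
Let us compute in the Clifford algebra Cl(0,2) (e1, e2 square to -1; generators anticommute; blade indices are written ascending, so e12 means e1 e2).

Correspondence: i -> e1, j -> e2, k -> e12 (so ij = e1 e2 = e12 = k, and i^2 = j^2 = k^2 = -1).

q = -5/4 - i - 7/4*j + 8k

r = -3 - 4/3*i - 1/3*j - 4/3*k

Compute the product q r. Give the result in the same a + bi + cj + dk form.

In blades: q = -5/4 - e1 - 7/4*e2 + 8*e12, r = -3 - 4/3*e1 - 1/3*e2 - 4/3*e12.
Distribute q over r term by term (generator squares from the signature, products reordered to ascending indices): (-5/4)*r = 15/4 + 5/3*e1 + 5/12*e2 + 5/3*e12; (-e1)*r = -4/3 + 3*e1 - 4/3*e2 + 1/3*e12; (-7/4*e2)*r = -7/12 + 7/3*e1 + 21/4*e2 - 7/3*e12; (8*e12)*r = 32/3 + 8/3*e1 - 32/3*e2 - 24*e12.
Sum: 25/2 + 29/3*e1 - 19/3*e2 - 73/3*e12; translating back through the correspondence:
Answer: 25/2 + 29/3*i - 19/3*j - 73/3*k


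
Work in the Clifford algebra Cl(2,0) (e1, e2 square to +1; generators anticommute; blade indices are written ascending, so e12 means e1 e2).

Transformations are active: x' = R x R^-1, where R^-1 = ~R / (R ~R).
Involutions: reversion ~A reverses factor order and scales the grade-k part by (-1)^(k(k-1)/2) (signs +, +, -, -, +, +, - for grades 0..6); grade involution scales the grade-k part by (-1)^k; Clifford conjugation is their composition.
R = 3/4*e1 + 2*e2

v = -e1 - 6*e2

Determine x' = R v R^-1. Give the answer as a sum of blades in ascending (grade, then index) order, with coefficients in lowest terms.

~R = 3/4*e1 + 2*e2, and R ~R = 73/16, so R^-1 = ~R / (73/16).
R v = -51/4 - 5/2*e12
Answer: -233/73*e1 - 378/73*e2


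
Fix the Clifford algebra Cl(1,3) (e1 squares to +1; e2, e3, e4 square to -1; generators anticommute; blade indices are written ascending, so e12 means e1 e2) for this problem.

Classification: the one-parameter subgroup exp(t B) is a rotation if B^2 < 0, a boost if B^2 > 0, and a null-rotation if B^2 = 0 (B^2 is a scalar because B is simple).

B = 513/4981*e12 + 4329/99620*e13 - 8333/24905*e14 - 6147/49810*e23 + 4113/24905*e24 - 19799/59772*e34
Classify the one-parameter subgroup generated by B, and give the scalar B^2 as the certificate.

B^2 term by term: the squares give (513/4981)^2*(e12)^2 + (4329/99620)^2*(e13)^2 + (-8333/24905)^2*(e14)^2 + (-6147/49810)^2*(e23)^2 + (4113/24905)^2*(e24)^2 + (-19799/59772)^2*(e34)^2 = 263169/24810361*(+1) + 18740241/9924144400*(+1) + 69438889/620259025*(+1) + 37785609/2481036100*(-1) + 16916769/620259025*(-1) + 392000401/3572691984*(-1) = -1/36 (each basis 2-blade squares to minus the product of its generators' squares); cross terms between blades sharing an index anticommute and cancel; the commuting (index-disjoint) pairs give grade-4 terms 2*c*c'*(blade product), which cancel blade by blade — e1234: -3385629/49620722 - 17805177/1240518050 + 51222951/620259025 = 0 — confirming B is simple. So B^2 = -1/36.
Answer: rotation, certificate B^2 = -1/36. The invariant at work: B^2 = -1/36 is unchanged by conjugation, hence its sign classifies the subgroup whatever basis B is written in.


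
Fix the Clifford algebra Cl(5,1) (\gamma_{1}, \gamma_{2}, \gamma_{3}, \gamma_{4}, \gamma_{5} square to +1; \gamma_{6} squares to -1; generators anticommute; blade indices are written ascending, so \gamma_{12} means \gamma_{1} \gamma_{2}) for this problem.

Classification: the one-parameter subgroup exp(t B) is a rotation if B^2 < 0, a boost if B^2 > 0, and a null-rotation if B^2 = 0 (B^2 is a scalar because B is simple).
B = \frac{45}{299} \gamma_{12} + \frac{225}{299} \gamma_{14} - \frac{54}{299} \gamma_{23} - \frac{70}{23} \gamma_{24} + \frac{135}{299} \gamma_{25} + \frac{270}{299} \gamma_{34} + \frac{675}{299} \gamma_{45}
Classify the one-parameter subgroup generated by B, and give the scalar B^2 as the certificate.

B^2 term by term: the squares give (\frac{45}{299})^2*(\gamma_{12})^2 + (\frac{225}{299})^2*(\gamma_{14})^2 + (-\frac{54}{299})^2*(\gamma_{23})^2 + (-\frac{70}{23})^2*(\gamma_{24})^2 + (\frac{135}{299})^2*(\gamma_{25})^2 + (\frac{270}{299})^2*(\gamma_{34})^2 + (\frac{675}{299})^2*(\gamma_{45})^2 = \frac{2025}{89401}*(-1) + \frac{50625}{89401}*(-1) + \frac{2916}{89401}*(-1) + \frac{4900}{529}*(-1) + \frac{18225}{89401}*(-1) + \frac{72900}{89401}*(-1) + \frac{455625}{89401}*(-1) = -16 (each basis 2-blade squares to minus the product of its generators' squares); cross terms between blades sharing an index anticommute and cancel; the commuting (index-disjoint) pairs give grade-4 terms 2*c*c'*(blade product), which cancel blade by blade — \gamma_{1234}: \frac{24300}{89401} - \frac{24300}{89401} = 0; \gamma_{1245}: \frac{60750}{89401} - \frac{60750}{89401} = 0; \gamma_{2345}: -\frac{72900}{89401} + \frac{72900}{89401} = 0 — confirming B is simple. So B^2 = -16.
Answer: rotation, certificate B^2 = -16. The invariant at work: B^2 = -16 is unchanged by conjugation, hence its sign classifies the subgroup whatever basis B is written in.


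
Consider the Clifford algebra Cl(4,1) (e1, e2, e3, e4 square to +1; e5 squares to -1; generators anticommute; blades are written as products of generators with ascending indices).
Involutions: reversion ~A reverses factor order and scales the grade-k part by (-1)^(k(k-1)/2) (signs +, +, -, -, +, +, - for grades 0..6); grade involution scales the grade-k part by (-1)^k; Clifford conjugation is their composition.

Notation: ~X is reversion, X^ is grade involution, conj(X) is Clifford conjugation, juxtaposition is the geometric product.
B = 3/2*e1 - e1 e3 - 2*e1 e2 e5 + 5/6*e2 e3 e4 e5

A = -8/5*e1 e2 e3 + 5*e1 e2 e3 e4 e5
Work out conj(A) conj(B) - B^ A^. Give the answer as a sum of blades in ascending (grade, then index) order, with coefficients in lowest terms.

first term: 25/6*e1 - 8/5*e2 + 12/5*e2 e3 + 10*e3 e4 - 16/5*e3 e5 + 4/3*e1 e4 e5 - 5*e2 e4 e5 + 15/2*e2 e3 e4 e5
second term: 25/6*e1 - 8/5*e2 - 12/5*e2 e3 - 10*e3 e4 + 16/5*e3 e5 - 4/3*e1 e4 e5 + 5*e2 e4 e5 + 15/2*e2 e3 e4 e5
Answer: 24/5*e2 e3 + 20*e3 e4 - 32/5*e3 e5 + 8/3*e1 e4 e5 - 10*e2 e4 e5


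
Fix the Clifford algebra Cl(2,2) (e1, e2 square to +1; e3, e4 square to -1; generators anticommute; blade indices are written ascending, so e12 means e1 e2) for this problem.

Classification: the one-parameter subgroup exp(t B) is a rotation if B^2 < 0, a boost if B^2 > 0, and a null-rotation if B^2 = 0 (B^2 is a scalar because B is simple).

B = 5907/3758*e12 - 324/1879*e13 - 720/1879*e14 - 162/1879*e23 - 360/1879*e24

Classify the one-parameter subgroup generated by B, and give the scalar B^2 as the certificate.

B^2 term by term: the squares give (5907/3758)^2*(e12)^2 + (-324/1879)^2*(e13)^2 + (-720/1879)^2*(e14)^2 + (-162/1879)^2*(e23)^2 + (-360/1879)^2*(e24)^2 = 34892649/14122564*(-1) + 104976/3530641*(+1) + 518400/3530641*(+1) + 26244/3530641*(+1) + 129600/3530641*(+1) = -9/4 (each basis 2-blade squares to minus the product of its generators' squares); cross terms between blades sharing an index anticommute and cancel; the commuting (index-disjoint) pairs give grade-4 terms 2*c*c'*(blade product), which cancel blade by blade — e1234: -233280/3530641 + 233280/3530641 = 0 — confirming B is simple. So B^2 = -9/4.
Answer: rotation, certificate B^2 = -9/4. The class reads off the invariant scalar -9/4 directly.


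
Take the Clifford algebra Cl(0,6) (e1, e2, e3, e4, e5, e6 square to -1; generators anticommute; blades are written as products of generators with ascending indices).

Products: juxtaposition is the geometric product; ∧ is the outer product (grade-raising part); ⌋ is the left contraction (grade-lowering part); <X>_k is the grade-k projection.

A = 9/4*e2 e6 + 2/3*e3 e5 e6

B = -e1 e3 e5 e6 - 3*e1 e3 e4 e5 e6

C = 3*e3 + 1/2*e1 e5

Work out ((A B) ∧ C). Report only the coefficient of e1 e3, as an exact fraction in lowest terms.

step 1: 2/3*e1 + 2*e1 e4 + 9/4*e1 e2 e3 e5 - 27/4*e1 e2 e3 e4 e5
step 2: 2*e1 e3 - 6*e1 e3 e4
Answer: 2


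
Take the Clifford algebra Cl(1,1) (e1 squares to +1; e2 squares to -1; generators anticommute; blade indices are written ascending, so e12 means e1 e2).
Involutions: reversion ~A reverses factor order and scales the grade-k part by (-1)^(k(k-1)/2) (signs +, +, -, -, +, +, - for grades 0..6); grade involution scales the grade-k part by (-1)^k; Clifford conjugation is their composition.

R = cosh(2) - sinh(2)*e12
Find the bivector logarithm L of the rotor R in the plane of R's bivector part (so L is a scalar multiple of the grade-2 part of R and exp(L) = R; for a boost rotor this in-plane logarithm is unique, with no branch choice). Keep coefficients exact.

The scalar part of R is cosh(2), which determines |rapidity| via cosh; the sign lives in the bivector part, and pairing them (bivector part over sinh of the rapidity = the plane) gives the unique in-plane L = rapidity * plane.
Concretely: cosh(rapidity) = cosh(2) gives rapidity = ±2, and since rapidity/sinh(rapidity) is even the sign is immaterial: L = (rapidity/sinh(rapidity)) * <R>_2 = (2/sinh(2)) * <R>_2.
Answer: -2*e12


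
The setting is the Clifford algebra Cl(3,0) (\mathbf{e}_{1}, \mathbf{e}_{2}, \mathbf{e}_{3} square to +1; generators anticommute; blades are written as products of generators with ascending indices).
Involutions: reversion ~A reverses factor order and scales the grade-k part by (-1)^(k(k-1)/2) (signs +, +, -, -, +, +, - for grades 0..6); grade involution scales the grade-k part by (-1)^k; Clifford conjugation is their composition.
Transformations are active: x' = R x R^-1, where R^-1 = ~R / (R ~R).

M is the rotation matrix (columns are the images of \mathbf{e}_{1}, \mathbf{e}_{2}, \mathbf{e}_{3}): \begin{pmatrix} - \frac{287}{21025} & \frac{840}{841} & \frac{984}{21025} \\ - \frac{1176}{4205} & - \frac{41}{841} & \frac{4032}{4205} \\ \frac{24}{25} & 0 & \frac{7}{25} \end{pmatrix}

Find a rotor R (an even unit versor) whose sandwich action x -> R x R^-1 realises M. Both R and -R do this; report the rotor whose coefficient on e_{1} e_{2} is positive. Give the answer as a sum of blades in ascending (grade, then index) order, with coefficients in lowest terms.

Method: write R = a + b12*e_{1} e_{2} + b13*e_{1} e_{3} + b23*e_{2} e_{3} with a^2 + b12^2 + b13^2 + b23^2 = 1 (so R^-1 = ~R). Expanding the columns R e_j ~R gives tr M = 4a^2 - 1 and, from the antisymmetric part, M21 - M12 = -4a*b12, M13 - M31 = 4a*b13, M32 - M23 = -4a*b23.
Here tr M = \frac{183}{841}, so a^2 = (1 + tr M)/4 = \frac{256}{841} and a = ±\frac{16}{29}. Taking a = \frac{16}{29}: M21 - M12 = -\frac{5376}{4205}, M13 - M31 = -\frac{768}{841}, M32 - M23 = -\frac{4032}{4205}, giving b12 = \frac{84}{145}, b13 = -\frac{12}{29}, b23 = \frac{63}{145}, i.e. R = \frac{16}{29} + \frac{84}{145} e_{1} e_{2} - \frac{12}{29} e_{1} e_{3} + \frac{63}{145} e_{2} e_{3}.
Its e_{1} e_{2} coefficient is already positive.
Answer: \frac{16}{29} + \frac{84}{145} e_{1} e_{2} - \frac{12}{29} e_{1} e_{3} + \frac{63}{145} e_{2} e_{3}. Key observation: the double cover Spin(3) -> SO(3) sends R and -R to the same matrix (trace \frac{183}{841} here), so the stated sign of the e_{1} e_{2} coefficient is what selects one sheet.


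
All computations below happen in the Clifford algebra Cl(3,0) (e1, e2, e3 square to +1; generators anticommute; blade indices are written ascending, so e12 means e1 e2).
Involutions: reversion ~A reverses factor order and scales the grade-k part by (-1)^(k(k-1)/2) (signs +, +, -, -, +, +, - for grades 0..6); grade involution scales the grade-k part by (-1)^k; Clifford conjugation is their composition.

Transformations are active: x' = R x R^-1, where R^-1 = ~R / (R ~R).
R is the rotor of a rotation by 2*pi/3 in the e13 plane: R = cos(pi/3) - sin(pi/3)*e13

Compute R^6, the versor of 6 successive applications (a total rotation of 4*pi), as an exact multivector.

The rotor phase is half the rotation angle and phases add under composition, so 6 steps in the e13 plane accumulate phase 6*(pi/3) = 2*pi: R^6 = cos(2*pi) - sin(2*pi)*e13.
cos(2*pi) = 1 and sin(2*pi) = 0, so R^6 = 1. The total rotation 4*pi is 2 full turns, so every vector returns to itself, yet the rotor is +1, back on the identity sheet (an even number of 2*pi turns).
Answer: 1


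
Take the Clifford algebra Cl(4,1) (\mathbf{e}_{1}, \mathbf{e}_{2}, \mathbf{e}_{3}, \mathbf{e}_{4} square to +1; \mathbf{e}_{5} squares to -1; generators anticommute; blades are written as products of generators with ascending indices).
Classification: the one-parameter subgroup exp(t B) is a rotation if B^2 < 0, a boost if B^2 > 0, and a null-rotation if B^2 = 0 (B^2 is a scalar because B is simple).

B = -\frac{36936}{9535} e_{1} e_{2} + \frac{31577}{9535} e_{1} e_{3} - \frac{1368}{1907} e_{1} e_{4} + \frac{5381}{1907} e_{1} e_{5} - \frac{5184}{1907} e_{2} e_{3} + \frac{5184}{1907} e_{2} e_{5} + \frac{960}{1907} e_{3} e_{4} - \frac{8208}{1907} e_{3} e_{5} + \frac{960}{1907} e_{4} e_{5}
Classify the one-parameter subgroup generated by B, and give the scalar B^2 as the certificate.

B^2 term by term: the squares give (-\frac{36936}{9535})^2*(e_{1} e_{2})^2 + (\frac{31577}{9535})^2*(e_{1} e_{3})^2 + (-\frac{1368}{1907})^2*(e_{1} e_{4})^2 + (\frac{5381}{1907})^2*(e_{1} e_{5})^2 + (-\frac{5184}{1907})^2*(e_{2} e_{3})^2 + (\frac{5184}{1907})^2*(e_{2} e_{5})^2 + (\frac{960}{1907})^2*(e_{3} e_{4})^2 + (-\frac{8208}{1907})^2*(e_{3} e_{5})^2 + (\frac{960}{1907})^2*(e_{4} e_{5})^2 = \frac{1364268096}{90916225}*(-1) + \frac{997106929}{90916225}*(-1) + \frac{1871424}{3636649}*(-1) + \frac{28955161}{3636649}*(+1) + \frac{26873856}{3636649}*(-1) + \frac{26873856}{3636649}*(+1) + \frac{921600}{3636649}*(-1) + \frac{67371264}{3636649}*(+1) + \frac{921600}{3636649}*(+1) = 0 (each basis 2-blade squares to minus the product of its generators' squares); cross terms between blades sharing an index anticommute and cancel; the commuting (index-disjoint) pairs give grade-4 terms 2*c*c'*(blade product), which cancel blade by blade — e_{1} e_{2} e_{3} e_{4}: -\frac{14183424}{3636649} + \frac{14183424}{3636649} = 0; e_{1} e_{2} e_{3} e_{5}: \frac{606341376}{18183245} - \frac{327390336}{18183245} - \frac{55790208}{3636649} = 0; e_{1} e_{2} e_{4} e_{5}: -\frac{14183424}{3636649} + \frac{14183424}{3636649} = 0; e_{1} e_{3} e_{4} e_{5}: \frac{12125568}{3636649} - \frac{22457088}{3636649} + \frac{10331520}{3636649} = 0; e_{2} e_{3} e_{4} e_{5}: -\frac{9953280}{3636649} + \frac{9953280}{3636649} = 0 — confirming B is simple. So B^2 = 0.
Answer: null-rotation, certificate B^2 = 0. Key observation: B^2 = 0 is a conjugation invariant, so its sign decides the class regardless of the surface form of B.


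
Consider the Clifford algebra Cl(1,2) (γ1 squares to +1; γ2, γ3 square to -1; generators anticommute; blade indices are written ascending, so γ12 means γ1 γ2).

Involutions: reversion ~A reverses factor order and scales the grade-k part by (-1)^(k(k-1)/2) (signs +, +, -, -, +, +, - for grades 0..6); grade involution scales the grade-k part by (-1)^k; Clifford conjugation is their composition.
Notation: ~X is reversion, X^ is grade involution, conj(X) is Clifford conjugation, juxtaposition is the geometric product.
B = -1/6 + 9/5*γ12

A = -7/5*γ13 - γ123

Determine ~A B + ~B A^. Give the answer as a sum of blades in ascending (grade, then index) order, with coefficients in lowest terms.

first term: 9/5*γ3 - 7/30*γ13 + 63/25*γ23 - 1/6*γ123
second term: -9/5*γ3 + 7/30*γ13 - 63/25*γ23 - 1/6*γ123
Answer: -1/3*γ123


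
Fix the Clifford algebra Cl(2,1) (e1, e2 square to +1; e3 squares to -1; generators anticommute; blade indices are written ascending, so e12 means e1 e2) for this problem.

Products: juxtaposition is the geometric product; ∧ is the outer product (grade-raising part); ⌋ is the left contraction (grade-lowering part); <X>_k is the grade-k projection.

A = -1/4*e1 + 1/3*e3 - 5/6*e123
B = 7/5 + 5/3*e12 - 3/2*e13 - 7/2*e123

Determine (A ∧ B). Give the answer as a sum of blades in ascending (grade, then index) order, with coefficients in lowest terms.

step 1: -7/20*e1 + 7/15*e3 - 11/18*e123
Answer: -7/20*e1 + 7/15*e3 - 11/18*e123


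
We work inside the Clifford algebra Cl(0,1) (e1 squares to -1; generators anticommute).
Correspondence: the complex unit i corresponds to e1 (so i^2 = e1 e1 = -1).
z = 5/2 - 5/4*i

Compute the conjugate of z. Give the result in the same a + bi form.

In blades: z = 5/2 - 5/4*e1.
Conjugation here is Clifford conjugation: the scalar is fixed and the grade-1 and grade-2 blades all flip sign, giving 5/2 + 5/4*e1; translating back:
Answer: 5/2 + 5/4*i


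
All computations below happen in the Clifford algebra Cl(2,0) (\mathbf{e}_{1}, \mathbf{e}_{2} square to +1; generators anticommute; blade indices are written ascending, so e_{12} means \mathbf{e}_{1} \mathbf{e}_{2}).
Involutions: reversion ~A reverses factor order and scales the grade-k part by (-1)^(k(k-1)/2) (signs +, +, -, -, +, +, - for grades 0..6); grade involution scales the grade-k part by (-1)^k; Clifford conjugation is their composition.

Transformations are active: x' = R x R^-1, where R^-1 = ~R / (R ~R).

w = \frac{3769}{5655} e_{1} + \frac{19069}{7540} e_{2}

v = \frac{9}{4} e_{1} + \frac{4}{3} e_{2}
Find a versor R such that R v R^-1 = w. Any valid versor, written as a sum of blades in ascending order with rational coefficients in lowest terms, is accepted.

Since q(v) = q(w) = \frac{985}{144}, the sum R = v + w = \frac{65971}{22620} e_{1} + \frac{87367}{22620} e_{2} does the job whenever invertible.
Answer: \frac{65971}{22620} e_{1} + \frac{87367}{22620} e_{2}


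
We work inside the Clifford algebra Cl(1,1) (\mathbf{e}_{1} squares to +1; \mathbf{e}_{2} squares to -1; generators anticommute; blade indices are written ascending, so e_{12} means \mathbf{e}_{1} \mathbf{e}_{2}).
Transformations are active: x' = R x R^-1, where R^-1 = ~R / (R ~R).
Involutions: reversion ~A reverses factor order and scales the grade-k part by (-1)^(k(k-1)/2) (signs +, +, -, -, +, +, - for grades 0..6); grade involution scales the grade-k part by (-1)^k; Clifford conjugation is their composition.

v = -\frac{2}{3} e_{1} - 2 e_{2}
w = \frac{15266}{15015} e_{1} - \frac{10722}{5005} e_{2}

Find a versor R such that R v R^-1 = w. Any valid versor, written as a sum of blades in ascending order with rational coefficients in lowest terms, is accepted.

The midline construction: v and w both square to -\frac{32}{9}, so reflecting in their sum \frac{1752}{5005} e_{1} - \frac{20732}{5005} e_{2} exchanges them.
Answer: \frac{1752}{5005} e_{1} - \frac{20732}{5005} e_{2}


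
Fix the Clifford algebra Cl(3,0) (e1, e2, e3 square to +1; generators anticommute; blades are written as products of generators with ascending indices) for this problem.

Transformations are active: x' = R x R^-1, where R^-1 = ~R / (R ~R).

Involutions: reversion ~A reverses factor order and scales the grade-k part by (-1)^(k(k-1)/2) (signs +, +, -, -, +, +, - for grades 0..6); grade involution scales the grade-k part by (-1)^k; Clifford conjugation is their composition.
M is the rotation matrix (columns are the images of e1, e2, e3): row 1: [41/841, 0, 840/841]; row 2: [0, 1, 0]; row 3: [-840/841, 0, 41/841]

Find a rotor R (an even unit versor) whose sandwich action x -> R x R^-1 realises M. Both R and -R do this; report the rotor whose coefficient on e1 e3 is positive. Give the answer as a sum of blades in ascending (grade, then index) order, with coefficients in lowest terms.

Method: write R = a + b12*e1 e2 + b13*e1 e3 + b23*e2 e3 with a^2 + b12^2 + b13^2 + b23^2 = 1 (so R^-1 = ~R). Expanding the columns R e_j ~R gives tr M = 4a^2 - 1 and, from the antisymmetric part, M21 - M12 = -4a*b12, M13 - M31 = 4a*b13, M32 - M23 = -4a*b23.
Here tr M = 923/841, so a^2 = (1 + tr M)/4 = 441/841 and a = ±21/29. Taking a = 21/29: M21 - M12 = 0, M13 - M31 = 1680/841, M32 - M23 = 0, giving b12 = 0, b13 = 20/29, b23 = 0, i.e. R = 21/29 + 20/29*e1 e3.
Its e1 e3 coefficient is already positive.
Answer: 21/29 + 20/29*e1 e3. Uniqueness: Spin(3) -> SO(3) maps R and -R to the same rotation of trace 923/841; fixing the sign of the e1 e3 coefficient removes the ambiguity.


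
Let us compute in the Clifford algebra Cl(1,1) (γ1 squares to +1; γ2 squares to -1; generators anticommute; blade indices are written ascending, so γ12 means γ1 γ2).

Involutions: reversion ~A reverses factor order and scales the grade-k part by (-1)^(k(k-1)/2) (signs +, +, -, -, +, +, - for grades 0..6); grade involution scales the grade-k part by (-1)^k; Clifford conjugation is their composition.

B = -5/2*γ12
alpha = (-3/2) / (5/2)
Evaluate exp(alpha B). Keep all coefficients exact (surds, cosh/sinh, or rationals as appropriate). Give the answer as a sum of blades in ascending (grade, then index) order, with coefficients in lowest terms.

B^2 = (-5/2)^2*(γ12)^2 = 25/4*(+1) = 25/4 (a basis 2-blade squares to minus the product of its generators' squares).
B^2 = 25/4 — the positive square puts this in the hyperbolic regime; l = 5/2, alpha*l = -3/2, so exp(alpha B) = cosh(-3/2) + (sinh(-3/2)/(5/2))*B = cosh(3/2) + (-2*sinh(3/2)/5)*B.
Answer: cosh(3/2) + sinh(3/2)*γ12


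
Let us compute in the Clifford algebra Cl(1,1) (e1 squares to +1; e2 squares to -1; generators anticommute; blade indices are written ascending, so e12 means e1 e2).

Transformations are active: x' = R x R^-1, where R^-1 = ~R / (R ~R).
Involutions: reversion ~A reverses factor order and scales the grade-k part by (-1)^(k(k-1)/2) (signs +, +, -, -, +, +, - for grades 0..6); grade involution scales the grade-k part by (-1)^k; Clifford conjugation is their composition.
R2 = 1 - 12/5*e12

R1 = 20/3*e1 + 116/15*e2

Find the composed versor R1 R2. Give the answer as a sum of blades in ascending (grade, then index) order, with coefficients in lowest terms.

Distribute over the terms of R1 (each basis-blade product reordered to ascending indices, repeated generators contracted through their squares):
(20/3*e1) R2 = 20/3*e1 - 16*e2
(116/15*e2) R2 = -464/25*e1 + 116/15*e2
Summing the partial products and collecting blades:
Answer: -892/75*e1 - 124/15*e2


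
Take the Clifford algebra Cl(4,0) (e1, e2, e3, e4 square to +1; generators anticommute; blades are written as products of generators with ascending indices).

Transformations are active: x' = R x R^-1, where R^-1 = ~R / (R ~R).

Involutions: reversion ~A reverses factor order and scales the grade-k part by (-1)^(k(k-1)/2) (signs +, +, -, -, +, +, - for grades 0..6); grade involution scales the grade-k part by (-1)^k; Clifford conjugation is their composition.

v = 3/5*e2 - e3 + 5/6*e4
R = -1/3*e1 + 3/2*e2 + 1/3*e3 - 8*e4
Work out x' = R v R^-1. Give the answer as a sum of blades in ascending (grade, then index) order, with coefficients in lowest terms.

~R = -1/3*e1 + 3/2*e2 + 1/3*e3 - 8*e4, and R ~R = 2393/36, so R^-1 = ~R / (2393/36).
R v = -61/10 - 1/5*e1 e2 + 1/3*e1 e3 - 5/18*e1 e4 - 17/10*e2 e3 + 121/20*e2 e4 - 139/18*e3 e4
Answer: 732/11965*e1 - 10473/11965*e2 + 11233/11965*e3 + 45583/71790*e4


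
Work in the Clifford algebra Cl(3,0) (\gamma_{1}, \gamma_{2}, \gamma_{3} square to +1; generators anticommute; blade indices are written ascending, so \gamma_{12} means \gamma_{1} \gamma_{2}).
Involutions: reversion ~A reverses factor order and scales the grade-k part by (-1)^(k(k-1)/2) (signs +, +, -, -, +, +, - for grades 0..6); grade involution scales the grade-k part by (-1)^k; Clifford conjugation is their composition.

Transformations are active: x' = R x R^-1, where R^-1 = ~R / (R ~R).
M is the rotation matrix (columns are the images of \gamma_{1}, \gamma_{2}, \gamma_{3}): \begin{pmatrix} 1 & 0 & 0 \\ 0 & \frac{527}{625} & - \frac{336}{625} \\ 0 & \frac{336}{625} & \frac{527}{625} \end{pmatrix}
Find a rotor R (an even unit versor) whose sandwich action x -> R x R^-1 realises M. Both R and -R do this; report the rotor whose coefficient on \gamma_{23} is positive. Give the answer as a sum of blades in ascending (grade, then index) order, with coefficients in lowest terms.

Method: write R = a + b12*\gamma_{12} + b13*\gamma_{13} + b23*\gamma_{23} with a^2 + b12^2 + b13^2 + b23^2 = 1 (so R^-1 = ~R). Expanding the columns R e_j ~R gives tr M = 4a^2 - 1 and, from the antisymmetric part, M21 - M12 = -4a*b12, M13 - M31 = 4a*b13, M32 - M23 = -4a*b23.
Here tr M = \frac{1679}{625}, so a^2 = (1 + tr M)/4 = \frac{576}{625} and a = ±\frac{24}{25}. Taking a = \frac{24}{25}: M21 - M12 = 0, M13 - M31 = 0, M32 - M23 = \frac{672}{625}, giving b12 = 0, b13 = 0, b23 = -\frac{7}{25}, i.e. R = \frac{24}{25} - \frac{7}{25} \gamma_{23}.
Its \gamma_{23} coefficient is negative, so report the other preimage -R.
Answer: -\frac{24}{25} + \frac{7}{25} \gamma_{23}. Sheet selection: the two-to-one cover makes ±R indistinguishable at the matrix level (trace \frac{1679}{625}), so uniqueness comes from the required sign on \gamma_{23}.


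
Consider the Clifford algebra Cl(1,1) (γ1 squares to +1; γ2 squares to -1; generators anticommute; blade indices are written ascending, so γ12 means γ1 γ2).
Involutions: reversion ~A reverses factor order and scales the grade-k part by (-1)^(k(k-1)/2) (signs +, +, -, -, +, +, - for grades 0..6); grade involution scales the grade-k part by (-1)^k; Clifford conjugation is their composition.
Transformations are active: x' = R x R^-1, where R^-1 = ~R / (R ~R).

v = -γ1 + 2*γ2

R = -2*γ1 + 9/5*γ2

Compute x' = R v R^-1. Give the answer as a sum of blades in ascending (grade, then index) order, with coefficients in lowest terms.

~R = -2*γ1 + 9/5*γ2, and R ~R = 19/25, so R^-1 = ~R / (19/25).
R v = -8/5 - 11/5*γ12
Answer: 179/19*γ1 - 182/19*γ2


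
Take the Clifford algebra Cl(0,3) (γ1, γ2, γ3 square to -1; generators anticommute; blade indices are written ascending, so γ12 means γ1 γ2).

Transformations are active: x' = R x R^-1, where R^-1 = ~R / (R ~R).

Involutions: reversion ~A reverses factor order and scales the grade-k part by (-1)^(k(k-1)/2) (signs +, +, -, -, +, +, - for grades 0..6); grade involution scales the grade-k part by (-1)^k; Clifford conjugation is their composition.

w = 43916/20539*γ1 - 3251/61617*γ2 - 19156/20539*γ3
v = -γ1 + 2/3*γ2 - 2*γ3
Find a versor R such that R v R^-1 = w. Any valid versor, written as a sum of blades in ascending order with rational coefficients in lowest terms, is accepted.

Sketch: the shared square -49/9 makes R = v + w = 23377/20539*γ1 + 12609/20539*γ2 - 60234/20539*γ3 the natural versor; its sandwich fixes that direction, negates (v - w)/2, and sends v to w.
Answer: 23377/20539*γ1 + 12609/20539*γ2 - 60234/20539*γ3


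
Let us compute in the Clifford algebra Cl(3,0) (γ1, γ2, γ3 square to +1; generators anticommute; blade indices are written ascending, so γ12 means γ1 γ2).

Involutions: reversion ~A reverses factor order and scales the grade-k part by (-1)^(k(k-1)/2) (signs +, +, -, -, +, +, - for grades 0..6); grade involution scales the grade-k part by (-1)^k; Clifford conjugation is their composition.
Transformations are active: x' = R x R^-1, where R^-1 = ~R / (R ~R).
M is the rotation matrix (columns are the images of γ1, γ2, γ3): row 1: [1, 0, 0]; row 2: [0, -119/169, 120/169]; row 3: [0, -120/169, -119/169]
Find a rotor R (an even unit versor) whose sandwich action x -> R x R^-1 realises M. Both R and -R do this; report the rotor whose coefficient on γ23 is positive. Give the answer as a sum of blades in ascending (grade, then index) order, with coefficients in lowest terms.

Method: write R = a + b12*γ12 + b13*γ13 + b23*γ23 with a^2 + b12^2 + b13^2 + b23^2 = 1 (so R^-1 = ~R). Expanding the columns R e_j ~R gives tr M = 4a^2 - 1 and, from the antisymmetric part, M21 - M12 = -4a*b12, M13 - M31 = 4a*b13, M32 - M23 = -4a*b23.
Here tr M = -69/169, so a^2 = (1 + tr M)/4 = 25/169 and a = ±5/13. Taking a = 5/13: M21 - M12 = 0, M13 - M31 = 0, M32 - M23 = -240/169, giving b12 = 0, b13 = 0, b23 = 12/13, i.e. R = 5/13 + 12/13*γ23.
Its γ23 coefficient is already positive.
Answer: 5/13 + 12/13*γ23. Why the constraint matters: R and -R act identically through the sandwich — M has trace -69/169 either way — so only the sign condition on γ23 picks one of the two preimages.


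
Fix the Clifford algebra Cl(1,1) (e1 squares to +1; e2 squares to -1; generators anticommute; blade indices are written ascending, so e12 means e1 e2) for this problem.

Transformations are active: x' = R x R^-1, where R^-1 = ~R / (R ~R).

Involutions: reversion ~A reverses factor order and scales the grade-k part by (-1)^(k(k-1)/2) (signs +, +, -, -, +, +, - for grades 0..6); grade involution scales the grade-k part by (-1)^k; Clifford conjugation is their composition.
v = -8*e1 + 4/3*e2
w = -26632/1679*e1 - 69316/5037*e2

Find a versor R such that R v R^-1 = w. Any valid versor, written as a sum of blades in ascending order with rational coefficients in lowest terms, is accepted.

Take R = v + w = -40064/1679*e1 - 62600/5037*e2. Because q(v) = q(w) = 560/9, conjugation by R sends v exactly to w.
Answer: -40064/1679*e1 - 62600/5037*e2


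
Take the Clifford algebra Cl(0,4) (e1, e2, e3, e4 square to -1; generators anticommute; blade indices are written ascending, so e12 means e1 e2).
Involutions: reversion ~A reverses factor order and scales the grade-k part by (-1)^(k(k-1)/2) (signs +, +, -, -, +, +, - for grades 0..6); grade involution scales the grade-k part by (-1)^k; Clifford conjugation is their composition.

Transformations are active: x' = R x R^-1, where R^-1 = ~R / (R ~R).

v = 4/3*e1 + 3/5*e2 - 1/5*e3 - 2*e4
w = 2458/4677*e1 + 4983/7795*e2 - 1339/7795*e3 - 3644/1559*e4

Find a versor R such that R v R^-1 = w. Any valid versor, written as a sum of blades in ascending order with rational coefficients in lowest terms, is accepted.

The midline construction: v and w both square to -278/45, so reflecting in their sum 2898/1559*e1 + 1932/1559*e2 - 2898/7795*e3 - 6762/1559*e4 exchanges them.
Answer: 2898/1559*e1 + 1932/1559*e2 - 2898/7795*e3 - 6762/1559*e4


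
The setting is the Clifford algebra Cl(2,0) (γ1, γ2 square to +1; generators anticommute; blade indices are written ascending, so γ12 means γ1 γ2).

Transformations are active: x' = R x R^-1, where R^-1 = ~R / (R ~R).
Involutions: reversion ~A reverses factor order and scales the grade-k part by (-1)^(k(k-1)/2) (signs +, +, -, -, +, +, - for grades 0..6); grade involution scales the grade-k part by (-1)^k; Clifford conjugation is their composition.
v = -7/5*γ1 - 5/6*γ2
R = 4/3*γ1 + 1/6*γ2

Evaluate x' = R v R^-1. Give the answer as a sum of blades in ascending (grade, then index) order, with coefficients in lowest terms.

~R = 4/3*γ1 + 1/6*γ2, and R ~R = 65/36, so R^-1 = ~R / (65/36).
R v = -361/180 - 79/90*γ12
Answer: -1523/975*γ1 + 301/650*γ2


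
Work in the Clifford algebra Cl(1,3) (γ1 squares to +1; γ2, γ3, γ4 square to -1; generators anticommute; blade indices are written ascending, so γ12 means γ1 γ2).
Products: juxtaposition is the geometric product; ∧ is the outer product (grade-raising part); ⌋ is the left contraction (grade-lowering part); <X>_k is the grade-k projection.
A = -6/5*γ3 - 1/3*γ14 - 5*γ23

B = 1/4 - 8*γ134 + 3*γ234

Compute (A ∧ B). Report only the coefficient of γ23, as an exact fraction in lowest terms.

step 1: -3/10*γ3 - 1/12*γ14 - 5/4*γ23
Answer: -5/4


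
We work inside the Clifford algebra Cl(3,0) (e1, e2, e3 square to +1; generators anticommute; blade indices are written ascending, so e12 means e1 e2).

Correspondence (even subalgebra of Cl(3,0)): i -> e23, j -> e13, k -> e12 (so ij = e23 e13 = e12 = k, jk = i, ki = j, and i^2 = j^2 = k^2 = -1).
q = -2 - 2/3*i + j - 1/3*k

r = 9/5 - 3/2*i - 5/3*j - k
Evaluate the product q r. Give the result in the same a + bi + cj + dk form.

In blades: q = -2 - 1/3*e12 + e13 - 2/3*e23, r = 9/5 - e12 - 5/3*e13 - 3/2*e23.
Distribute q over r term by term (generator squares from the signature, products reordered to ascending indices): (-2)*r = -18/5 + 2*e12 + 10/3*e13 + 3*e23; (-1/3*e12)*r = -1/3 - 3/5*e12 + 1/2*e13 - 5/9*e23; (e13)*r = 5/3 + 3/2*e12 + 9/5*e13 - e23; (-2/3*e23)*r = -1 + 10/9*e12 - 2/3*e13 - 6/5*e23.
Sum: -49/15 + 361/90*e12 + 149/30*e13 + 11/45*e23; translating back through the correspondence:
Answer: -49/15 + 11/45*i + 149/30*j + 361/90*k


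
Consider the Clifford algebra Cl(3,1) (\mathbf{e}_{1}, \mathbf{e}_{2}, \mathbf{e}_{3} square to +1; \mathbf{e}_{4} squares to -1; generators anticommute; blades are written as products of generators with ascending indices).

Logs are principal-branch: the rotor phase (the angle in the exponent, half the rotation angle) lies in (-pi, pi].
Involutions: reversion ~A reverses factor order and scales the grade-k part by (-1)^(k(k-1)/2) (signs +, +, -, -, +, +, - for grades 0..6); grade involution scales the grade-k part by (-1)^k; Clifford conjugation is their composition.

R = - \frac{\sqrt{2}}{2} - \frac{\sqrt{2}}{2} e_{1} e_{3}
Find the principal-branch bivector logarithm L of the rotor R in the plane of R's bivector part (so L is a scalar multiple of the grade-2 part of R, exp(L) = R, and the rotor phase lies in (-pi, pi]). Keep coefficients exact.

The scalar part of R is - \frac{\sqrt{2}}{2}, and that scalar determines the rotor phase on the principal branch; recovering the unit plane as bivector-part over sine of the phase gives L = phase * plane.
Concretely: cos(phase) = - \frac{\sqrt{2}}{2} gives phase = ±\frac{3 \pi}{4}, and since phase/sin(phase) is even the sign is immaterial: L = (phase/sin(phase)) * <R>_2 = (\frac{3 \sqrt{2} \pi}{4}) * <R>_2.
Answer: - \frac{3 \pi}{4} e_{1} e_{3}


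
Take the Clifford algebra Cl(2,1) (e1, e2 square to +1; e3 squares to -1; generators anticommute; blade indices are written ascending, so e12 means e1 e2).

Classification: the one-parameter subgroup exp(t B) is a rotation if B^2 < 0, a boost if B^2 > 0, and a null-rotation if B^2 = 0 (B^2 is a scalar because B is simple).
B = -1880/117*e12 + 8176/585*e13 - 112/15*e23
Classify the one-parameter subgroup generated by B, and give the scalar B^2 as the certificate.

B^2 term by term: the squares give (-1880/117)^2*(e12)^2 + (8176/585)^2*(e13)^2 + (-112/15)^2*(e23)^2 = 3534400/13689*(-1) + 66846976/342225*(+1) + 12544/225*(+1) = -64/9 (each basis 2-blade squares to minus the product of its generators' squares); cross terms between blades sharing an index anticommute and cancel. So B^2 = -64/9.
Answer: rotation, certificate B^2 = -64/9. Note: conjugating B changes its blade decomposition but never the scalar B^2 = -64/9, whose sign settles the classification.


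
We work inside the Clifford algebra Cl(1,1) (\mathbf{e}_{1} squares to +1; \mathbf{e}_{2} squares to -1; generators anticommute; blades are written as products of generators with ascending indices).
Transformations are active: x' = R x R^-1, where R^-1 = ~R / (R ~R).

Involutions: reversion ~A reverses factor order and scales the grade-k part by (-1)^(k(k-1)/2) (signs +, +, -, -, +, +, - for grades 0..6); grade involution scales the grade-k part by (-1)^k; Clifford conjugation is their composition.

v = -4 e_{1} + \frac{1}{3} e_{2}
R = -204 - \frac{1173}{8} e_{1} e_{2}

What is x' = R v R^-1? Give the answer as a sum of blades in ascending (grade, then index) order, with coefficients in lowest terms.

~R = -204 + \frac{1173}{8} e_{1} e_{2}, and R ~R = \frac{1287495}{64}, so R^-1 = ~R / (\frac{1287495}{64}).
R v = \frac{6919}{8} e_{1} - \frac{1309}{2} e_{2}
Answer: -\frac{1828}{135} e_{1} + \frac{1747}{135} e_{2}


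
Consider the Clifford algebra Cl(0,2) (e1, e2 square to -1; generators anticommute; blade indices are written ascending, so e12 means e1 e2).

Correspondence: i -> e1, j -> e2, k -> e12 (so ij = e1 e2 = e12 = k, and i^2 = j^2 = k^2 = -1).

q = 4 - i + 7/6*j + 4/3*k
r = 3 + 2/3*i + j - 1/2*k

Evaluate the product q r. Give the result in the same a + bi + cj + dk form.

In blades: q = 4 - e1 + 7/6*e2 + 4/3*e12, r = 3 + 2/3*e1 + e2 - 1/2*e12.
Distribute q over r term by term (generator squares from the signature, products reordered to ascending indices): (4)*r = 12 + 8/3*e1 + 4*e2 - 2*e12; (-e1)*r = 2/3 - 3*e1 - 1/2*e2 - e12; (7/6*e2)*r = -7/6 - 7/12*e1 + 7/2*e2 - 7/9*e12; (4/3*e12)*r = 2/3 - 4/3*e1 + 8/9*e2 + 4*e12.
Sum: 73/6 - 9/4*e1 + 71/9*e2 + 2/9*e12; translating back through the correspondence:
Answer: 73/6 - 9/4*i + 71/9*j + 2/9*k


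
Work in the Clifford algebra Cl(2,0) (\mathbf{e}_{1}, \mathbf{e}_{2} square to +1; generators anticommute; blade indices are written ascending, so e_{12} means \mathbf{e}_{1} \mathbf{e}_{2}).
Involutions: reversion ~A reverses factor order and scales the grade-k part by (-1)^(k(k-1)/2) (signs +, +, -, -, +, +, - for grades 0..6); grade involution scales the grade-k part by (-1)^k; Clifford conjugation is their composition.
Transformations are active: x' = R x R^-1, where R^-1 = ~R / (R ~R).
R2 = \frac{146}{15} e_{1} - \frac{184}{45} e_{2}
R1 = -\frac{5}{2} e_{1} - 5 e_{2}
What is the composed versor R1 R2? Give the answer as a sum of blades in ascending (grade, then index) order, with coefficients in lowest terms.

Distribute over the terms of R1 (each basis-blade product reordered to ascending indices, repeated generators contracted through their squares):
(-\frac{5}{2} e_{1}) R2 = -\frac{73}{3} + \frac{92}{9} e_{12}
(-5 e_{2}) R2 = \frac{184}{9} + \frac{146}{3} e_{12}
Summing the partial products and collecting blades:
Answer: -\frac{35}{9} + \frac{530}{9} e_{12}


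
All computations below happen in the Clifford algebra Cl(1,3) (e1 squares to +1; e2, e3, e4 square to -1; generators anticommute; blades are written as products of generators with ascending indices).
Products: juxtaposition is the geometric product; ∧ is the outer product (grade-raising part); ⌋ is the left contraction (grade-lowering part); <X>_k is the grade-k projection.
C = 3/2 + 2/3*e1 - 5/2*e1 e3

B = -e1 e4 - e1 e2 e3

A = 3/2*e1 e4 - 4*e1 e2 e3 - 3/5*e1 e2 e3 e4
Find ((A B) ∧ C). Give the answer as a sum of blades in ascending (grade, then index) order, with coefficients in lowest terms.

step 1: -11/2 + 3/5*e4 + 3/5*e2 e3 + 11/2*e2 e3 e4
step 2: -33/4 - 11/3*e1 + 9/10*e4 + 55/4*e1 e3 - 2/5*e1 e4 + 9/10*e2 e3 + 2/5*e1 e2 e3 - 3/2*e1 e3 e4 + 33/4*e2 e3 e4 - 11/3*e1 e2 e3 e4
Answer: -33/4 - 11/3*e1 + 9/10*e4 + 55/4*e1 e3 - 2/5*e1 e4 + 9/10*e2 e3 + 2/5*e1 e2 e3 - 3/2*e1 e3 e4 + 33/4*e2 e3 e4 - 11/3*e1 e2 e3 e4


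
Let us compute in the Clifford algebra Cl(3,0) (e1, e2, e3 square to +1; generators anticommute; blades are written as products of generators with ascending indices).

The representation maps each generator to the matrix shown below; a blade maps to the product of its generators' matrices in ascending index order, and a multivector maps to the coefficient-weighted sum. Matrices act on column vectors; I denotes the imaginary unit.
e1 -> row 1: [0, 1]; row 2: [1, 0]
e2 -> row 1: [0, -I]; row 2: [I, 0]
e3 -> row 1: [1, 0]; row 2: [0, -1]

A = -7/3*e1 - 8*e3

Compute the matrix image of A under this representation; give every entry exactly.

M = (-7/3)*rho(e1) + (-8)*rho(e3), summed entrywise:
Answer: row 1: [-8, -7/3]; row 2: [-7/3, 8]


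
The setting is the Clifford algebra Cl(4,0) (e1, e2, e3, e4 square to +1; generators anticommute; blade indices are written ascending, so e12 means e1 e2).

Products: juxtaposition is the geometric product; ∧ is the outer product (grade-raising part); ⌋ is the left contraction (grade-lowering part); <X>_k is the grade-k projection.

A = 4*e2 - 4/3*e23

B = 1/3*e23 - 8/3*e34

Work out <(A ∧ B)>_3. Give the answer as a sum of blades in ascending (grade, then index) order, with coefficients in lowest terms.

step 1: -32/3*e234
step 2: -32/3*e234
Answer: -32/3*e234
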